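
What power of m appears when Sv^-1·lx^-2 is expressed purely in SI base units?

2

Sv = J/kg (equivalent dose = energy per mass),
    = m²·s⁻².
So Sv⁻¹ = m⁻²·s².
lx = lm/m² (illuminance = luminous flux per area),
    = m⁻²·cd.
So lx⁻² = m⁴·cd⁻².
Combining: Sv⁻¹·lx⁻² = (m⁻²·s²) · (m⁴·cd⁻²) = m²·s²·cd⁻².
The exponent of m is 2.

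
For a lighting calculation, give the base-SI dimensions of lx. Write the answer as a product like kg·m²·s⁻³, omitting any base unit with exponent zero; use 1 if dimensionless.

m⁻²·cd

lx = lm/m² (illuminance = luminous flux per area),
    = m⁻²·cd.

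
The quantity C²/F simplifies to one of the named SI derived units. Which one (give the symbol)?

J

C = s·A.
So C² = s²·A².
F = kg⁻¹·m⁻²·s⁴·A².
So F⁻¹ = kg·m²·s⁻⁴·A⁻².
Combining: C²·F⁻¹ = (s²·A²) · (kg·m²·s⁻⁴·A⁻²) = kg·m²·s⁻².
kg·m²·s⁻² is the base-SI form of the joule.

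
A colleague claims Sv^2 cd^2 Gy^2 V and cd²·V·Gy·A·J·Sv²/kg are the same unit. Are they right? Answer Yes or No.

Left side:
  Sv = m²·s⁻².
  So Sv² = m⁴·s⁻⁴.
  Gy = m²·s⁻².
  So Gy² = m⁴·s⁻⁴.
  V = kg·m²·s⁻³·A⁻¹.
  Combining: Sv²·cd²·Gy²·V = (m⁴·s⁻⁴) · cd² · (m⁴·s⁻⁴) · (kg·m²·s⁻³·A⁻¹) = kg·m¹⁰·s⁻¹¹·A⁻¹·cd².
Right side:
  V = W/A (potential = power per current),
      = kg·m²·s⁻³·A⁻¹.
  Gy = J/kg (absorbed dose = energy per mass),
      = m²·s⁻².
  J = N·m (work = force × distance),
      = kg·m²·s⁻².
  Sv = J/kg (equivalent dose = energy per mass),
      = m²·s⁻².
  So Sv² = m⁴·s⁻⁴.
  Combining: kg⁻¹·cd²·V·Gy·A·J·Sv² = kg⁻¹ · cd² · (kg·m²·s⁻³·A⁻¹) · (m²·s⁻²) · A · (kg·m²·s⁻²) · (m⁴·s⁻⁴) = kg·m¹⁰·s⁻¹¹·cd².
Left is kg·m¹⁰·s⁻¹¹·A⁻¹·cd²; right is kg·m¹⁰·s⁻¹¹·cd² — different.

No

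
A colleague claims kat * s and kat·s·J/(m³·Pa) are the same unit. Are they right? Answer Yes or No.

Yes

Left side:
  kat = mol/s = s⁻¹·mol (catalytic activity).
  Combining: kat·s = (s⁻¹·mol) · s = mol.
Right side:
  Pa = N/m² (pressure = force per area),
      = kg·m⁻¹·s⁻².
  So Pa⁻¹ = kg⁻¹·m·s².
  kat = mol/s = s⁻¹·mol (catalytic activity).
  J = N·m (work = force × distance),
      = kg·m²·s⁻².
  Combining: m⁻³·Pa⁻¹·kat·s·J = m⁻³ · (kg⁻¹·m·s²) · (s⁻¹·mol) · s · (kg·m²·s⁻²) = mol.
Both reduce to mol.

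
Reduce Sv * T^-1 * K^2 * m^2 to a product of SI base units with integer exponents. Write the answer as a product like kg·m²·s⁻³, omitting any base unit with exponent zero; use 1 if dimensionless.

Sv = J/kg (equivalent dose = energy per mass),
    = m²·s⁻².
T = Wb/m² (flux density = flux per area),
    = kg·s⁻²·A⁻¹.
So T⁻¹ = kg⁻¹·s²·A.
Combining: Sv·T⁻¹·K²·m² = (m²·s⁻²) · (kg⁻¹·s²·A) · K² · m² = kg⁻¹·m⁴·A·K².

kg⁻¹·m⁴·A·K²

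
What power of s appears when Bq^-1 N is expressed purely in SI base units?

-1

Bq = s⁻¹.
So Bq⁻¹ = s.
N = kg·m·s⁻².
Combining: Bq⁻¹·N = s · (kg·m·s⁻²) = kg·m·s⁻¹.
The exponent of s is -1.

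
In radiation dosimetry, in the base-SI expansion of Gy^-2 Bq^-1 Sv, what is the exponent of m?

-2

Gy = J/kg (absorbed dose = energy per mass),
    = m²·s⁻².
So Gy⁻² = m⁻⁴·s⁴.
Bq = 1/s = s⁻¹ (activity is decays per second).
So Bq⁻¹ = s.
Sv = J/kg (equivalent dose = energy per mass),
    = m²·s⁻².
Combining: Gy⁻²·Bq⁻¹·Sv = (m⁻⁴·s⁴) · s · (m²·s⁻²) = m⁻²·s³.
The exponent of m is -2.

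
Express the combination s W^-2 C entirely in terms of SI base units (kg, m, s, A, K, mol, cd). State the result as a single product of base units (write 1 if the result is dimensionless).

W = J/s (power = energy per time),
    = kg·m²·s⁻³.
So W⁻² = kg⁻²·m⁻⁴·s⁶.
C = A·s = s·A (charge = current × time).
Combining: s·W⁻²·C = s · (kg⁻²·m⁻⁴·s⁶) · (s·A) = kg⁻²·m⁻⁴·s⁸·A.

kg⁻²·m⁻⁴·s⁸·A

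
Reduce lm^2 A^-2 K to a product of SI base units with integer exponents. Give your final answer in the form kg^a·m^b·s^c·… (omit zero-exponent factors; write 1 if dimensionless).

lm = cd·sr = cd (luminous flux; sr is dimensionless).
So lm² = cd².
Combining: lm²·A⁻²·K = cd² · A⁻² · K = A⁻²·K·cd².

A⁻²·K·cd²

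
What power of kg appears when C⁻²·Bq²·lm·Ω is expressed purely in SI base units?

C = s·A.
So C⁻² = s⁻²·A⁻².
Bq = s⁻¹.
So Bq² = s⁻².
lm = cd.
Ω = kg·m²·s⁻³·A⁻².
Combining: C⁻²·Bq²·lm·Ω = (s⁻²·A⁻²) · s⁻² · cd · (kg·m²·s⁻³·A⁻²) = kg·m²·s⁻⁷·A⁻⁴·cd.
The exponent of kg is 1.

1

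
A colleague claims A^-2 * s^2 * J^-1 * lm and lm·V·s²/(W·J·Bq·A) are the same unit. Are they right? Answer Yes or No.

Left side:
  J = N·m (work = force × distance),
      = kg·m²·s⁻².
  So J⁻¹ = kg⁻¹·m⁻²·s².
  lm = cd·sr = cd (luminous flux; sr is dimensionless).
  Combining: A⁻²·s²·J⁻¹·lm = A⁻² · s² · (kg⁻¹·m⁻²·s²) · cd = kg⁻¹·m⁻²·s⁴·A⁻²·cd.
Right side:
  W = J/s (power = energy per time),
      = kg·m²·s⁻³.
  So W⁻¹ = kg⁻¹·m⁻²·s³.
  J = N·m (work = force × distance),
      = kg·m²·s⁻².
  So J⁻¹ = kg⁻¹·m⁻²·s².
  lm = cd·sr = cd (luminous flux; sr is dimensionless).
  Bq = 1/s = s⁻¹ (activity is decays per second).
  So Bq⁻¹ = s.
  V = W/A (potential = power per current),
      = kg·m²·s⁻³·A⁻¹.
  Combining: W⁻¹·J⁻¹·lm·Bq⁻¹·V·s²·A⁻¹ = (kg⁻¹·m⁻²·s³) · (kg⁻¹·m⁻²·s²) · cd · s · (kg·m²·s⁻³·A⁻¹) · s² · A⁻¹ = kg⁻¹·m⁻²·s⁵·A⁻²·cd.
Left is kg⁻¹·m⁻²·s⁴·A⁻²·cd; right is kg⁻¹·m⁻²·s⁵·A⁻²·cd — different.

No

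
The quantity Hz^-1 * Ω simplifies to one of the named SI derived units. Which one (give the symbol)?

Hz = 1/s = s⁻¹ (frequency is cycles per second).
So Hz⁻¹ = s.
Ω = V/A (resistance = voltage per current),
    = kg·m²·s⁻³·A⁻².
Combining: Hz⁻¹·Ω = s · (kg·m²·s⁻³·A⁻²) = kg·m²·s⁻²·A⁻².
kg·m²·s⁻²·A⁻² is the base-SI form of the henry.

H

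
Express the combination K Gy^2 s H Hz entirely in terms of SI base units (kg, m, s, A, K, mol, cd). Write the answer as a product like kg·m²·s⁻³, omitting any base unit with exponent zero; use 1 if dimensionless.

Gy = J/kg (absorbed dose = energy per mass),
    = m²·s⁻².
So Gy² = m⁴·s⁻⁴.
H = Wb/A (inductance = flux per current),
    = kg·m²·s⁻²·A⁻².
Hz = 1/s = s⁻¹ (frequency is cycles per second).
Combining: K·Gy²·s·H·Hz = K · (m⁴·s⁻⁴) · s · (kg·m²·s⁻²·A⁻²) · s⁻¹ = kg·m⁶·s⁻⁶·A⁻²·K.

kg·m⁶·s⁻⁶·A⁻²·K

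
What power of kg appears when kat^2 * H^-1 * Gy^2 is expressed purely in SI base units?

-1

kat = mol/s = s⁻¹·mol (catalytic activity).
So kat² = s⁻²·mol².
H = Wb/A (inductance = flux per current),
    = kg·m²·s⁻²·A⁻².
So H⁻¹ = kg⁻¹·m⁻²·s²·A².
Gy = J/kg (absorbed dose = energy per mass),
    = m²·s⁻².
So Gy² = m⁴·s⁻⁴.
Combining: kat²·H⁻¹·Gy² = (s⁻²·mol²) · (kg⁻¹·m⁻²·s²·A²) · (m⁴·s⁻⁴) = kg⁻¹·m²·s⁻⁴·A²·mol².
The exponent of kg is -1.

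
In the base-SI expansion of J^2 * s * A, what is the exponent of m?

4

J = kg·m²·s⁻².
So J² = kg²·m⁴·s⁻⁴.
Combining: J²·s·A = (kg²·m⁴·s⁻⁴) · s · A = kg²·m⁴·s⁻³·A.
The exponent of m is 4.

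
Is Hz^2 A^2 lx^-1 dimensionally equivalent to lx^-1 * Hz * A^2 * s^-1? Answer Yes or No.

Left side:
  Hz = 1/s = s⁻¹ (frequency is cycles per second).
  So Hz² = s⁻².
  lx = lm/m² (illuminance = luminous flux per area),
      = m⁻²·cd.
  So lx⁻¹ = m²·cd⁻¹.
  Combining: Hz²·A²·lx⁻¹ = s⁻² · A² · (m²·cd⁻¹) = m²·s⁻²·A²·cd⁻¹.
Right side:
  lx = lm/m² (illuminance = luminous flux per area),
      = m⁻²·cd.
  So lx⁻¹ = m²·cd⁻¹.
  Hz = 1/s = s⁻¹ (frequency is cycles per second).
  Combining: lx⁻¹·Hz·A²·s⁻¹ = (m²·cd⁻¹) · s⁻¹ · A² · s⁻¹ = m²·s⁻²·A²·cd⁻¹.
Both reduce to m²·s⁻²·A²·cd⁻¹.

Yes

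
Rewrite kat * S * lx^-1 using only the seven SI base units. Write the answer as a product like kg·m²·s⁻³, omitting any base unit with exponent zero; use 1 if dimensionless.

kat = mol/s = s⁻¹·mol (catalytic activity).
S = 1/Ω (conductance is reciprocal resistance),
    = kg⁻¹·m⁻²·s³·A².
lx = lm/m² (illuminance = luminous flux per area),
    = m⁻²·cd.
So lx⁻¹ = m²·cd⁻¹.
Combining: kat·S·lx⁻¹ = (s⁻¹·mol) · (kg⁻¹·m⁻²·s³·A²) · (m²·cd⁻¹) = kg⁻¹·s²·A²·mol·cd⁻¹.

kg⁻¹·s²·A²·mol·cd⁻¹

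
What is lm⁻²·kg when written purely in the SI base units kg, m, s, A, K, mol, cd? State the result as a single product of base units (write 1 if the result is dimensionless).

lm = cd·sr = cd (luminous flux; sr is dimensionless).
So lm⁻² = cd⁻².
Combining: lm⁻²·kg = cd⁻² · kg = kg·cd⁻².

kg·cd⁻²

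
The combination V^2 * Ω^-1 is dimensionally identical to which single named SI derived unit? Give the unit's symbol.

V = kg·m²·s⁻³·A⁻¹.
So V² = kg²·m⁴·s⁻⁶·A⁻².
Ω = kg·m²·s⁻³·A⁻².
So Ω⁻¹ = kg⁻¹·m⁻²·s³·A².
Combining: V²·Ω⁻¹ = (kg²·m⁴·s⁻⁶·A⁻²) · (kg⁻¹·m⁻²·s³·A²) = kg·m²·s⁻³.
kg·m²·s⁻³ is the base-SI form of the watt.

W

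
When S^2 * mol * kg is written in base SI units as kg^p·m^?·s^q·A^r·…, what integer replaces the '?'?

-4

S = 1/Ω (conductance is reciprocal resistance),
    = kg⁻¹·m⁻²·s³·A².
So S² = kg⁻²·m⁻⁴·s⁶·A⁴.
Combining: S²·mol·kg = (kg⁻²·m⁻⁴·s⁶·A⁴) · mol · kg = kg⁻¹·m⁻⁴·s⁶·A⁴·mol.
The exponent of m is -4.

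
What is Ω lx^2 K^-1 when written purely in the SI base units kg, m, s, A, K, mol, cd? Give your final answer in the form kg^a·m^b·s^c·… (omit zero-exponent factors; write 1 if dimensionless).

kg·m⁻²·s⁻³·A⁻²·K⁻¹·cd²

Ω = kg·m²·s⁻³·A⁻².
lx = m⁻²·cd.
So lx² = m⁻⁴·cd².
Combining: Ω·lx²·K⁻¹ = (kg·m²·s⁻³·A⁻²) · (m⁻⁴·cd²) · K⁻¹ = kg·m⁻²·s⁻³·A⁻²·K⁻¹·cd².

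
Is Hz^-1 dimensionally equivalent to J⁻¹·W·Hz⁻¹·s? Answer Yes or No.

Yes

Left side:
  Hz = 1/s = s⁻¹ (frequency is cycles per second).
  So Hz⁻¹ = s.
Right side:
  J = kg·m²·s⁻².
  So J⁻¹ = kg⁻¹·m⁻²·s².
  W = kg·m²·s⁻³.
  Hz = s⁻¹.
  So Hz⁻¹ = s.
  Combining: J⁻¹·W·Hz⁻¹·s = (kg⁻¹·m⁻²·s²) · (kg·m²·s⁻³) · s · s = s.
Both reduce to s.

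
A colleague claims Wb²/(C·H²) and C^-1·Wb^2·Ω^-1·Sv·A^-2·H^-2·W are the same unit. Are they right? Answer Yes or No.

No

Left side:
  Wb = V·s (flux: a volt is a weber per second),
      = kg·m²·s⁻²·A⁻¹.
  So Wb² = kg²·m⁴·s⁻⁴·A⁻².
  C = A·s = s·A (charge = current × time).
  So C⁻¹ = s⁻¹·A⁻¹.
  H = Wb/A (inductance = flux per current),
      = kg·m²·s⁻²·A⁻².
  So H⁻² = kg⁻²·m⁻⁴·s⁴·A⁴.
  Combining: Wb²·C⁻¹·H⁻² = (kg²·m⁴·s⁻⁴·A⁻²) · (s⁻¹·A⁻¹) · (kg⁻²·m⁻⁴·s⁴·A⁴) = s⁻¹·A.
Right side:
  C = s·A.
  So C⁻¹ = s⁻¹·A⁻¹.
  Wb = kg·m²·s⁻²·A⁻¹.
  So Wb² = kg²·m⁴·s⁻⁴·A⁻².
  Ω = kg·m²·s⁻³·A⁻².
  So Ω⁻¹ = kg⁻¹·m⁻²·s³·A².
  Sv = m²·s⁻².
  H = kg·m²·s⁻²·A⁻².
  So H⁻² = kg⁻²·m⁻⁴·s⁴·A⁴.
  W = kg·m²·s⁻³.
  Combining: C⁻¹·Wb²·Ω⁻¹·Sv·A⁻²·H⁻²·W = (s⁻¹·A⁻¹) · (kg²·m⁴·s⁻⁴·A⁻²) · (kg⁻¹·m⁻²·s³·A²) · (m²·s⁻²) · A⁻² · (kg⁻²·m⁻⁴·s⁴·A⁴) · (kg·m²·s⁻³) = m²·s⁻³·A.
Left is s⁻¹·A; right is m²·s⁻³·A — different.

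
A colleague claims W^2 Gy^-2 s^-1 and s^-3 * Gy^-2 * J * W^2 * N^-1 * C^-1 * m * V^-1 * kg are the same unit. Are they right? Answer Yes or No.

Left side:
  W = J/s (power = energy per time),
      = kg·m²·s⁻³.
  So W² = kg²·m⁴·s⁻⁶.
  Gy = J/kg (absorbed dose = energy per mass),
      = m²·s⁻².
  So Gy⁻² = m⁻⁴·s⁴.
  Combining: W²·Gy⁻²·s⁻¹ = (kg²·m⁴·s⁻⁶) · (m⁻⁴·s⁴) · s⁻¹ = kg²·s⁻³.
Right side:
  Gy = J/kg (absorbed dose = energy per mass),
      = m²·s⁻².
  So Gy⁻² = m⁻⁴·s⁴.
  J = N·m (work = force × distance),
      = kg·m²·s⁻².
  W = J/s (power = energy per time),
      = kg·m²·s⁻³.
  So W² = kg²·m⁴·s⁻⁶.
  N = kg·m/s² = kg·m·s⁻² (force = mass × acceleration).
  So N⁻¹ = kg⁻¹·m⁻¹·s².
  C = A·s = s·A (charge = current × time).
  So C⁻¹ = s⁻¹·A⁻¹.
  V = W/A (potential = power per current),
      = kg·m²·s⁻³·A⁻¹.
  So V⁻¹ = kg⁻¹·m⁻²·s³·A.
  Combining: s⁻³·Gy⁻²·J·W²·N⁻¹·C⁻¹·m·V⁻¹·kg = s⁻³ · (m⁻⁴·s⁴) · (kg·m²·s⁻²) · (kg²·m⁴·s⁻⁶) · (kg⁻¹·m⁻¹·s²) · (s⁻¹·A⁻¹) · m · (kg⁻¹·m⁻²·s³·A) · kg = kg²·s⁻³.
Both reduce to kg²·s⁻³.

Yes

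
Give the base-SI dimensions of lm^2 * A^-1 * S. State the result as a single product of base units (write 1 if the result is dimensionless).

lm = cd·sr = cd (luminous flux; sr is dimensionless).
So lm² = cd².
S = 1/Ω (conductance is reciprocal resistance),
    = kg⁻¹·m⁻²·s³·A².
Combining: lm²·A⁻¹·S = cd² · A⁻¹ · (kg⁻¹·m⁻²·s³·A²) = kg⁻¹·m⁻²·s³·A·cd².

kg⁻¹·m⁻²·s³·A·cd²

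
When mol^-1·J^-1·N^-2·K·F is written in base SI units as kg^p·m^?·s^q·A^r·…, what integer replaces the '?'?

J = kg·m²·s⁻².
So J⁻¹ = kg⁻¹·m⁻²·s².
N = kg·m·s⁻².
So N⁻² = kg⁻²·m⁻²·s⁴.
F = kg⁻¹·m⁻²·s⁴·A².
Combining: mol⁻¹·J⁻¹·N⁻²·K·F = mol⁻¹ · (kg⁻¹·m⁻²·s²) · (kg⁻²·m⁻²·s⁴) · K · (kg⁻¹·m⁻²·s⁴·A²) = kg⁻⁴·m⁻⁶·s¹⁰·A²·K·mol⁻¹.
The exponent of m is -6.

-6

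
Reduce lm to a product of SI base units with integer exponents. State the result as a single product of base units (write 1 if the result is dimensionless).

lm = cd.

cd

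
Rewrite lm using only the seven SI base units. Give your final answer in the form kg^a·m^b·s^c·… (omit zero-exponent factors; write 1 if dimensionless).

cd

lm = cd·sr = cd (luminous flux; sr is dimensionless).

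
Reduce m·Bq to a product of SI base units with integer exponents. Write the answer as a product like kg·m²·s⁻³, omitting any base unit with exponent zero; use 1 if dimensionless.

m·s⁻¹

Bq = 1/s = s⁻¹ (activity is decays per second).
Combining: m·Bq = m · s⁻¹ = m·s⁻¹.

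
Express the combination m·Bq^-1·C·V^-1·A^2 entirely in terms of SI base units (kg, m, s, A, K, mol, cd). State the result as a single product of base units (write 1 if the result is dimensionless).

Bq = s⁻¹.
So Bq⁻¹ = s.
C = s·A.
V = kg·m²·s⁻³·A⁻¹.
So V⁻¹ = kg⁻¹·m⁻²·s³·A.
Combining: m·Bq⁻¹·C·V⁻¹·A² = m · s · (s·A) · (kg⁻¹·m⁻²·s³·A) · A² = kg⁻¹·m⁻¹·s⁵·A⁴.

kg⁻¹·m⁻¹·s⁵·A⁴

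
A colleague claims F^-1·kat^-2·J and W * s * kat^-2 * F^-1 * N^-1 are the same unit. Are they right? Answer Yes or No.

Left side:
  F = C/V (capacitance = charge per voltage),
      = A·s/(kg·m²·s⁻³·A⁻¹) (substituting C and V),
      = kg⁻¹·m⁻²·s⁴·A².
  So F⁻¹ = kg·m²·s⁻⁴·A⁻².
  kat = mol/s = s⁻¹·mol (catalytic activity).
  So kat⁻² = s²·mol⁻².
  J = N·m (work = force × distance),
      = kg·m²·s⁻².
  Combining: F⁻¹·kat⁻²·J = (kg·m²·s⁻⁴·A⁻²) · (s²·mol⁻²) · (kg·m²·s⁻²) = kg²·m⁴·s⁻⁴·A⁻²·mol⁻².
Right side:
  W = kg·m²·s⁻³.
  kat = s⁻¹·mol.
  So kat⁻² = s²·mol⁻².
  F = kg⁻¹·m⁻²·s⁴·A².
  So F⁻¹ = kg·m²·s⁻⁴·A⁻².
  N = kg·m·s⁻².
  So N⁻¹ = kg⁻¹·m⁻¹·s².
  Combining: W·s·kat⁻²·F⁻¹·N⁻¹ = (kg·m²·s⁻³) · s · (s²·mol⁻²) · (kg·m²·s⁻⁴·A⁻²) · (kg⁻¹·m⁻¹·s²) = kg·m³·s⁻²·A⁻²·mol⁻².
Left is kg²·m⁴·s⁻⁴·A⁻²·mol⁻²; right is kg·m³·s⁻²·A⁻²·mol⁻² — different.

No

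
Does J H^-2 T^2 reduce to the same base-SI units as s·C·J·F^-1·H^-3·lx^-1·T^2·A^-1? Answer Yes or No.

Left side:
  J = kg·m²·s⁻².
  H = kg·m²·s⁻²·A⁻².
  So H⁻² = kg⁻²·m⁻⁴·s⁴·A⁴.
  T = kg·s⁻²·A⁻¹.
  So T² = kg²·s⁻⁴·A⁻².
  Combining: J·H⁻²·T² = (kg·m²·s⁻²) · (kg⁻²·m⁻⁴·s⁴·A⁴) · (kg²·s⁻⁴·A⁻²) = kg·m⁻²·s⁻²·A².
Right side:
  C = A·s = s·A (charge = current × time).
  J = N·m (work = force × distance),
      = kg·m²·s⁻².
  F = C/V (capacitance = charge per voltage),
      = A·s/(kg·m²·s⁻³·A⁻¹) (substituting C and V),
      = kg⁻¹·m⁻²·s⁴·A².
  So F⁻¹ = kg·m²·s⁻⁴·A⁻².
  H = Wb/A (inductance = flux per current),
      = kg·m²·s⁻²·A⁻².
  So H⁻³ = kg⁻³·m⁻⁶·s⁶·A⁶.
  lx = lm/m² (illuminance = luminous flux per area),
      = m⁻²·cd.
  So lx⁻¹ = m²·cd⁻¹.
  T = Wb/m² (flux density = flux per area),
      = kg·s⁻²·A⁻¹.
  So T² = kg²·s⁻⁴·A⁻².
  Combining: s·C·J·F⁻¹·H⁻³·lx⁻¹·T²·A⁻¹ = s · (s·A) · (kg·m²·s⁻²) · (kg·m²·s⁻⁴·A⁻²) · (kg⁻³·m⁻⁶·s⁶·A⁶) · (m²·cd⁻¹) · (kg²·s⁻⁴·A⁻²) · A⁻¹ = kg·s⁻²·A²·cd⁻¹.
Left is kg·m⁻²·s⁻²·A²; right is kg·s⁻²·A²·cd⁻¹ — different.

No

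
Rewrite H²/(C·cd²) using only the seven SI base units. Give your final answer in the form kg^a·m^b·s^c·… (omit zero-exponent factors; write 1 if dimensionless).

kg²·m⁴·s⁻⁵·A⁻⁵·cd⁻²

H = Wb/A (inductance = flux per current),
    = kg·m²·s⁻²·A⁻².
So H² = kg²·m⁴·s⁻⁴·A⁻⁴.
C = A·s = s·A (charge = current × time).
So C⁻¹ = s⁻¹·A⁻¹.
Combining: H²·C⁻¹·cd⁻² = (kg²·m⁴·s⁻⁴·A⁻⁴) · (s⁻¹·A⁻¹) · cd⁻² = kg²·m⁴·s⁻⁵·A⁻⁵·cd⁻².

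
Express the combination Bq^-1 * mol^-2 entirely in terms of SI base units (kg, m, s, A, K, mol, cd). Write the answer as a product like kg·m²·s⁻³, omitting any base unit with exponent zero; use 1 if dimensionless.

s·mol⁻²

Bq = 1/s = s⁻¹ (activity is decays per second).
So Bq⁻¹ = s.
Combining: Bq⁻¹·mol⁻² = s · mol⁻² = s·mol⁻².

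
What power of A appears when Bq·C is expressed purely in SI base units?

Bq = 1/s = s⁻¹ (activity is decays per second).
C = A·s = s·A (charge = current × time).
Combining: Bq·C = s⁻¹ · (s·A) = A.
The exponent of A is 1.

1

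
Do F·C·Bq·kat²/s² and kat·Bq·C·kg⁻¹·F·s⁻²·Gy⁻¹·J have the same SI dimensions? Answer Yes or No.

Left side:
  F = C/V (capacitance = charge per voltage),
      = A·s/(kg·m²·s⁻³·A⁻¹) (substituting C and V),
      = kg⁻¹·m⁻²·s⁴·A².
  C = A·s = s·A (charge = current × time).
  Bq = 1/s = s⁻¹ (activity is decays per second).
  kat = mol/s = s⁻¹·mol (catalytic activity).
  So kat² = s⁻²·mol².
  Combining: F·C·s⁻²·Bq·kat² = (kg⁻¹·m⁻²·s⁴·A²) · (s·A) · s⁻² · s⁻¹ · (s⁻²·mol²) = kg⁻¹·m⁻²·A³·mol².
Right side:
  kat = s⁻¹·mol.
  Bq = s⁻¹.
  C = s·A.
  F = kg⁻¹·m⁻²·s⁴·A².
  Gy = m²·s⁻².
  So Gy⁻¹ = m⁻²·s².
  J = kg·m²·s⁻².
  Combining: kat·Bq·C·kg⁻¹·F·s⁻²·Gy⁻¹·J = (s⁻¹·mol) · s⁻¹ · (s·A) · kg⁻¹ · (kg⁻¹·m⁻²·s⁴·A²) · s⁻² · (m⁻²·s²) · (kg·m²·s⁻²) = kg⁻¹·m⁻²·s·A³·mol.
Left is kg⁻¹·m⁻²·A³·mol²; right is kg⁻¹·m⁻²·s·A³·mol — different.

No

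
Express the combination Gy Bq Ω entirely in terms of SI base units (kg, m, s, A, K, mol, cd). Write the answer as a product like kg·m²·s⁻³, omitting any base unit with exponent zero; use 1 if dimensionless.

kg·m⁴·s⁻⁶·A⁻²

Gy = m²·s⁻².
Bq = s⁻¹.
Ω = kg·m²·s⁻³·A⁻².
Combining: Gy·Bq·Ω = (m²·s⁻²) · s⁻¹ · (kg·m²·s⁻³·A⁻²) = kg·m⁴·s⁻⁶·A⁻².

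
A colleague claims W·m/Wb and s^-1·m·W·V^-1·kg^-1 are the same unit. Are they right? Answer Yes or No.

No

Left side:
  Wb = V·s (flux: a volt is a weber per second),
      = kg·m²·s⁻²·A⁻¹.
  So Wb⁻¹ = kg⁻¹·m⁻²·s²·A.
  W = J/s (power = energy per time),
      = kg·m²·s⁻³.
  Combining: Wb⁻¹·W·m = (kg⁻¹·m⁻²·s²·A) · (kg·m²·s⁻³) · m = m·s⁻¹·A.
Right side:
  W = J/s (power = energy per time),
      = kg·m²·s⁻³.
  V = W/A (potential = power per current),
      = kg·m²·s⁻³·A⁻¹.
  So V⁻¹ = kg⁻¹·m⁻²·s³·A.
  Combining: s⁻¹·m·W·V⁻¹·kg⁻¹ = s⁻¹ · m · (kg·m²·s⁻³) · (kg⁻¹·m⁻²·s³·A) · kg⁻¹ = kg⁻¹·m·s⁻¹·A.
Left is m·s⁻¹·A; right is kg⁻¹·m·s⁻¹·A — different.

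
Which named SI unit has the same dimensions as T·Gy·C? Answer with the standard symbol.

T = kg·s⁻²·A⁻¹.
Gy = m²·s⁻².
C = s·A.
Combining: T·Gy·C = (kg·s⁻²·A⁻¹) · (m²·s⁻²) · (s·A) = kg·m²·s⁻³.
kg·m²·s⁻³ is the base-SI form of the watt.

W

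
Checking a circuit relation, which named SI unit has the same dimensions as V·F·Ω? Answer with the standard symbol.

Wb

V = kg·m²·s⁻³·A⁻¹.
F = kg⁻¹·m⁻²·s⁴·A².
Ω = kg·m²·s⁻³·A⁻².
Combining: V·F·Ω = (kg·m²·s⁻³·A⁻¹) · (kg⁻¹·m⁻²·s⁴·A²) · (kg·m²·s⁻³·A⁻²) = kg·m²·s⁻²·A⁻¹.
kg·m²·s⁻²·A⁻¹ is the base-SI form of the weber.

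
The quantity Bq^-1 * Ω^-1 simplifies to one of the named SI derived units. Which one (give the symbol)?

Bq = s⁻¹.
So Bq⁻¹ = s.
Ω = kg·m²·s⁻³·A⁻².
So Ω⁻¹ = kg⁻¹·m⁻²·s³·A².
Combining: Bq⁻¹·Ω⁻¹ = s · (kg⁻¹·m⁻²·s³·A²) = kg⁻¹·m⁻²·s⁴·A².
kg⁻¹·m⁻²·s⁴·A² is the base-SI form of the farad.

F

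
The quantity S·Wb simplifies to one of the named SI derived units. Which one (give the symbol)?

C

S = 1/Ω (conductance is reciprocal resistance),
    = kg⁻¹·m⁻²·s³·A².
Wb = V·s (flux: a volt is a weber per second),
    = kg·m²·s⁻²·A⁻¹.
Combining: S·Wb = (kg⁻¹·m⁻²·s³·A²) · (kg·m²·s⁻²·A⁻¹) = s·A.
s·A is the base-SI form of the coulomb.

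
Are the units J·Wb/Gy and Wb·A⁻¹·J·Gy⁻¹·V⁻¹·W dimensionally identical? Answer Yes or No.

Left side:
  J = kg·m²·s⁻².
  Gy = m²·s⁻².
  So Gy⁻¹ = m⁻²·s².
  Wb = kg·m²·s⁻²·A⁻¹.
  Combining: J·Gy⁻¹·Wb = (kg·m²·s⁻²) · (m⁻²·s²) · (kg·m²·s⁻²·A⁻¹) = kg²·m²·s⁻²·A⁻¹.
Right side:
  Wb = V·s (flux: a volt is a weber per second),
      = kg·m²·s⁻²·A⁻¹.
  J = N·m (work = force × distance),
      = kg·m²·s⁻².
  Gy = J/kg (absorbed dose = energy per mass),
      = m²·s⁻².
  So Gy⁻¹ = m⁻²·s².
  V = W/A (potential = power per current),
      = kg·m²·s⁻³·A⁻¹.
  So V⁻¹ = kg⁻¹·m⁻²·s³·A.
  W = J/s (power = energy per time),
      = kg·m²·s⁻³.
  Combining: Wb·A⁻¹·J·Gy⁻¹·V⁻¹·W = (kg·m²·s⁻²·A⁻¹) · A⁻¹ · (kg·m²·s⁻²) · (m⁻²·s²) · (kg⁻¹·m⁻²·s³·A) · (kg·m²·s⁻³) = kg²·m²·s⁻²·A⁻¹.
Both reduce to kg²·m²·s⁻²·A⁻¹.

Yes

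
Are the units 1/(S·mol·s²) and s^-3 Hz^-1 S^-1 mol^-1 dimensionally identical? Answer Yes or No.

Yes

Left side:
  S = 1/Ω (conductance is reciprocal resistance),
      = kg⁻¹·m⁻²·s³·A².
  So S⁻¹ = kg·m²·s⁻³·A⁻².
  Combining: S⁻¹·mol⁻¹·s⁻² = (kg·m²·s⁻³·A⁻²) · mol⁻¹ · s⁻² = kg·m²·s⁻⁵·A⁻²·mol⁻¹.
Right side:
  Hz = 1/s = s⁻¹ (frequency is cycles per second).
  So Hz⁻¹ = s.
  S = 1/Ω (conductance is reciprocal resistance),
      = kg⁻¹·m⁻²·s³·A².
  So S⁻¹ = kg·m²·s⁻³·A⁻².
  Combining: s⁻³·Hz⁻¹·S⁻¹·mol⁻¹ = s⁻³ · s · (kg·m²·s⁻³·A⁻²) · mol⁻¹ = kg·m²·s⁻⁵·A⁻²·mol⁻¹.
Both reduce to kg·m²·s⁻⁵·A⁻²·mol⁻¹.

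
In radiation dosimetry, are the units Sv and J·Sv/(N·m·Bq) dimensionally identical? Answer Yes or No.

Left side:
  Sv = J/kg (equivalent dose = energy per mass),
      = m²·s⁻².
Right side:
  N = kg·m/s² = kg·m·s⁻² (force = mass × acceleration).
  So N⁻¹ = kg⁻¹·m⁻¹·s².
  J = N·m (work = force × distance),
      = kg·m²·s⁻².
  Sv = J/kg (equivalent dose = energy per mass),
      = m²·s⁻².
  Bq = 1/s = s⁻¹ (activity is decays per second).
  So Bq⁻¹ = s.
  Combining: N⁻¹·J·Sv·m⁻¹·Bq⁻¹ = (kg⁻¹·m⁻¹·s²) · (kg·m²·s⁻²) · (m²·s⁻²) · m⁻¹ · s = m²·s⁻¹.
Left is m²·s⁻²; right is m²·s⁻¹ — different.

No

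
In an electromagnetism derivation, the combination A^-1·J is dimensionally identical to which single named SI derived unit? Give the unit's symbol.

J = kg·m²·s⁻².
Combining: A⁻¹·J = A⁻¹ · (kg·m²·s⁻²) = kg·m²·s⁻²·A⁻¹.
kg·m²·s⁻²·A⁻¹ is the base-SI form of the weber.

Wb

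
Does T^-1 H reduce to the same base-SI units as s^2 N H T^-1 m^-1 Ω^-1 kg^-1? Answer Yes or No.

Left side:
  T = Wb/m² (flux density = flux per area),
      = kg·s⁻²·A⁻¹.
  So T⁻¹ = kg⁻¹·s²·A.
  H = Wb/A (inductance = flux per current),
      = kg·m²·s⁻²·A⁻².
  Combining: T⁻¹·H = (kg⁻¹·s²·A) · (kg·m²·s⁻²·A⁻²) = m²·A⁻¹.
Right side:
  N = kg·m/s² = kg·m·s⁻² (force = mass × acceleration).
  H = Wb/A (inductance = flux per current),
      = kg·m²·s⁻²·A⁻².
  T = Wb/m² (flux density = flux per area),
      = kg·s⁻²·A⁻¹.
  So T⁻¹ = kg⁻¹·s²·A.
  Ω = V/A (resistance = voltage per current),
      = kg·m²·s⁻³·A⁻².
  So Ω⁻¹ = kg⁻¹·m⁻²·s³·A².
  Combining: s²·N·H·T⁻¹·m⁻¹·Ω⁻¹·kg⁻¹ = s² · (kg·m·s⁻²) · (kg·m²·s⁻²·A⁻²) · (kg⁻¹·s²·A) · m⁻¹ · (kg⁻¹·m⁻²·s³·A²) · kg⁻¹ = kg⁻¹·s³·A.
Left is m²·A⁻¹; right is kg⁻¹·s³·A — different.

No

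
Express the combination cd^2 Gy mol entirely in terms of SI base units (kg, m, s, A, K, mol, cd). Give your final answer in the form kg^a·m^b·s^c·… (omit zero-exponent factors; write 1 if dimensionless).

m²·s⁻²·mol·cd²

Gy = J/kg (absorbed dose = energy per mass),
    = m²·s⁻².
Combining: cd²·Gy·mol = cd² · (m²·s⁻²) · mol = m²·s⁻²·mol·cd².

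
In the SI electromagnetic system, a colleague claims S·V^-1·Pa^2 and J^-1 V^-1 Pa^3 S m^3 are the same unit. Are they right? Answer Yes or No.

Left side:
  S = 1/Ω (conductance is reciprocal resistance),
      = kg⁻¹·m⁻²·s³·A².
  V = W/A (potential = power per current),
      = kg·m²·s⁻³·A⁻¹.
  So V⁻¹ = kg⁻¹·m⁻²·s³·A.
  Pa = N/m² (pressure = force per area),
      = kg·m⁻¹·s⁻².
  So Pa² = kg²·m⁻²·s⁻⁴.
  Combining: S·V⁻¹·Pa² = (kg⁻¹·m⁻²·s³·A²) · (kg⁻¹·m⁻²·s³·A) · (kg²·m⁻²·s⁻⁴) = m⁻⁶·s²·A³.
Right side:
  J = kg·m²·s⁻².
  So J⁻¹ = kg⁻¹·m⁻²·s².
  V = kg·m²·s⁻³·A⁻¹.
  So V⁻¹ = kg⁻¹·m⁻²·s³·A.
  Pa = kg·m⁻¹·s⁻².
  So Pa³ = kg³·m⁻³·s⁻⁶.
  S = kg⁻¹·m⁻²·s³·A².
  Combining: J⁻¹·V⁻¹·Pa³·S·m³ = (kg⁻¹·m⁻²·s²) · (kg⁻¹·m⁻²·s³·A) · (kg³·m⁻³·s⁻⁶) · (kg⁻¹·m⁻²·s³·A²) · m³ = m⁻⁶·s²·A³.
Both reduce to m⁻⁶·s²·A³.

Yes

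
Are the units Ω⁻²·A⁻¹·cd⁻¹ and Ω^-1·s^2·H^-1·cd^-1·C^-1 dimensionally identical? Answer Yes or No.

Left side:
  Ω = kg·m²·s⁻³·A⁻².
  So Ω⁻² = kg⁻²·m⁻⁴·s⁶·A⁴.
  Combining: Ω⁻²·A⁻¹·cd⁻¹ = (kg⁻²·m⁻⁴·s⁶·A⁴) · A⁻¹ · cd⁻¹ = kg⁻²·m⁻⁴·s⁶·A³·cd⁻¹.
Right side:
  Ω = V/A (resistance = voltage per current),
      = kg·m²·s⁻³·A⁻².
  So Ω⁻¹ = kg⁻¹·m⁻²·s³·A².
  H = Wb/A (inductance = flux per current),
      = kg·m²·s⁻²·A⁻².
  So H⁻¹ = kg⁻¹·m⁻²·s²·A².
  C = A·s = s·A (charge = current × time).
  So C⁻¹ = s⁻¹·A⁻¹.
  Combining: Ω⁻¹·s²·H⁻¹·cd⁻¹·C⁻¹ = (kg⁻¹·m⁻²·s³·A²) · s² · (kg⁻¹·m⁻²·s²·A²) · cd⁻¹ · (s⁻¹·A⁻¹) = kg⁻²·m⁻⁴·s⁶·A³·cd⁻¹.
Both reduce to kg⁻²·m⁻⁴·s⁶·A³·cd⁻¹.

Yes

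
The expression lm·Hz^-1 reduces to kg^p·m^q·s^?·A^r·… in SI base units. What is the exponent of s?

lm = cd.
Hz = s⁻¹.
So Hz⁻¹ = s.
Combining: lm·Hz⁻¹ = cd · s = s·cd.
The exponent of s is 1.

1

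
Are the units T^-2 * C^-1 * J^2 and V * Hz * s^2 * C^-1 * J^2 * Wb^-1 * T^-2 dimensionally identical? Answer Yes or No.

Left side:
  T = Wb/m² (flux density = flux per area),
      = kg·s⁻²·A⁻¹.
  So T⁻² = kg⁻²·s⁴·A².
  C = A·s = s·A (charge = current × time).
  So C⁻¹ = s⁻¹·A⁻¹.
  J = N·m (work = force × distance),
      = kg·m²·s⁻².
  So J² = kg²·m⁴·s⁻⁴.
  Combining: T⁻²·C⁻¹·J² = (kg⁻²·s⁴·A²) · (s⁻¹·A⁻¹) · (kg²·m⁴·s⁻⁴) = m⁴·s⁻¹·A.
Right side:
  V = W/A (potential = power per current),
      = kg·m²·s⁻³·A⁻¹.
  Hz = 1/s = s⁻¹ (frequency is cycles per second).
  C = A·s = s·A (charge = current × time).
  So C⁻¹ = s⁻¹·A⁻¹.
  J = N·m (work = force × distance),
      = kg·m²·s⁻².
  So J² = kg²·m⁴·s⁻⁴.
  Wb = V·s (flux: a volt is a weber per second),
      = kg·m²·s⁻²·A⁻¹.
  So Wb⁻¹ = kg⁻¹·m⁻²·s²·A.
  T = Wb/m² (flux density = flux per area),
      = kg·s⁻²·A⁻¹.
  So T⁻² = kg⁻²·s⁴·A².
  Combining: V·Hz·s²·C⁻¹·J²·Wb⁻¹·T⁻² = (kg·m²·s⁻³·A⁻¹) · s⁻¹ · s² · (s⁻¹·A⁻¹) · (kg²·m⁴·s⁻⁴) · (kg⁻¹·m⁻²·s²·A) · (kg⁻²·s⁴·A²) = m⁴·s⁻¹·A.
Both reduce to m⁴·s⁻¹·A.

Yes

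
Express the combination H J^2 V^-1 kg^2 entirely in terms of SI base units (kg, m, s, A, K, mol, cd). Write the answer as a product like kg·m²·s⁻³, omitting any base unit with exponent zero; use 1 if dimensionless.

kg⁴·m⁴·s⁻³·A⁻¹

H = Wb/A (inductance = flux per current),
    = kg·m²·s⁻²·A⁻².
J = N·m (work = force × distance),
    = kg·m²·s⁻².
So J² = kg²·m⁴·s⁻⁴.
V = W/A (potential = power per current),
    = kg·m²·s⁻³·A⁻¹.
So V⁻¹ = kg⁻¹·m⁻²·s³·A.
Combining: H·J²·V⁻¹·kg² = (kg·m²·s⁻²·A⁻²) · (kg²·m⁴·s⁻⁴) · (kg⁻¹·m⁻²·s³·A) · kg² = kg⁴·m⁴·s⁻³·A⁻¹.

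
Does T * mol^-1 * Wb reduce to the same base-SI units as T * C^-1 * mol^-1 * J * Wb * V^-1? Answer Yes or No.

Left side:
  T = Wb/m² (flux density = flux per area),
      = kg·s⁻²·A⁻¹.
  Wb = V·s (flux: a volt is a weber per second),
      = kg·m²·s⁻²·A⁻¹.
  Combining: T·mol⁻¹·Wb = (kg·s⁻²·A⁻¹) · mol⁻¹ · (kg·m²·s⁻²·A⁻¹) = kg²·m²·s⁻⁴·A⁻²·mol⁻¹.
Right side:
  T = kg·s⁻²·A⁻¹.
  C = s·A.
  So C⁻¹ = s⁻¹·A⁻¹.
  J = kg·m²·s⁻².
  Wb = kg·m²·s⁻²·A⁻¹.
  V = kg·m²·s⁻³·A⁻¹.
  So V⁻¹ = kg⁻¹·m⁻²·s³·A.
  Combining: T·C⁻¹·mol⁻¹·J·Wb·V⁻¹ = (kg·s⁻²·A⁻¹) · (s⁻¹·A⁻¹) · mol⁻¹ · (kg·m²·s⁻²) · (kg·m²·s⁻²·A⁻¹) · (kg⁻¹·m⁻²·s³·A) = kg²·m²·s⁻⁴·A⁻²·mol⁻¹.
Both reduce to kg²·m²·s⁻⁴·A⁻²·mol⁻¹.

Yes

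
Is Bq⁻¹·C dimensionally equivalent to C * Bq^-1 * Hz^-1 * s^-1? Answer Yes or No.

Left side:
  Bq = 1/s = s⁻¹ (activity is decays per second).
  So Bq⁻¹ = s.
  C = A·s = s·A (charge = current × time).
  Combining: Bq⁻¹·C = s · (s·A) = s²·A.
Right side:
  C = A·s = s·A (charge = current × time).
  Bq = 1/s = s⁻¹ (activity is decays per second).
  So Bq⁻¹ = s.
  Hz = 1/s = s⁻¹ (frequency is cycles per second).
  So Hz⁻¹ = s.
  Combining: C·Bq⁻¹·Hz⁻¹·s⁻¹ = (s·A) · s · s · s⁻¹ = s²·A.
Both reduce to s²·A.

Yes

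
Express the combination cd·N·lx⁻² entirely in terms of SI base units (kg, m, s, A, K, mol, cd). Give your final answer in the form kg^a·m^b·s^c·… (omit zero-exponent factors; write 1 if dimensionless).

kg·m⁵·s⁻²·cd⁻¹

N = kg·m·s⁻².
lx = m⁻²·cd.
So lx⁻² = m⁴·cd⁻².
Combining: cd·N·lx⁻² = cd · (kg·m·s⁻²) · (m⁴·cd⁻²) = kg·m⁵·s⁻²·cd⁻¹.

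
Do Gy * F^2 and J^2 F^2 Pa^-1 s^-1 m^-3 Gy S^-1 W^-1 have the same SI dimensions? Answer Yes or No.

No

Left side:
  Gy = J/kg (absorbed dose = energy per mass),
      = m²·s⁻².
  F = C/V (capacitance = charge per voltage),
      = A·s/(kg·m²·s⁻³·A⁻¹) (substituting C and V),
      = kg⁻¹·m⁻²·s⁴·A².
  So F² = kg⁻²·m⁻⁴·s⁸·A⁴.
  Combining: Gy·F² = (m²·s⁻²) · (kg⁻²·m⁻⁴·s⁸·A⁴) = kg⁻²·m⁻²·s⁶·A⁴.
Right side:
  J = N·m (work = force × distance),
      = kg·m²·s⁻².
  So J² = kg²·m⁴·s⁻⁴.
  F = C/V (capacitance = charge per voltage),
      = A·s/(kg·m²·s⁻³·A⁻¹) (substituting C and V),
      = kg⁻¹·m⁻²·s⁴·A².
  So F² = kg⁻²·m⁻⁴·s⁸·A⁴.
  Pa = N/m² (pressure = force per area),
      = kg·m⁻¹·s⁻².
  So Pa⁻¹ = kg⁻¹·m·s².
  Gy = J/kg (absorbed dose = energy per mass),
      = m²·s⁻².
  S = 1/Ω (conductance is reciprocal resistance),
      = kg⁻¹·m⁻²·s³·A².
  So S⁻¹ = kg·m²·s⁻³·A⁻².
  W = J/s (power = energy per time),
      = kg·m²·s⁻³.
  So W⁻¹ = kg⁻¹·m⁻²·s³.
  Combining: J²·F²·Pa⁻¹·s⁻¹·m⁻³·Gy·S⁻¹·W⁻¹ = (kg²·m⁴·s⁻⁴) · (kg⁻²·m⁻⁴·s⁸·A⁴) · (kg⁻¹·m·s²) · s⁻¹ · m⁻³ · (m²·s⁻²) · (kg·m²·s⁻³·A⁻²) · (kg⁻¹·m⁻²·s³) = kg⁻¹·s³·A².
Left is kg⁻²·m⁻²·s⁶·A⁴; right is kg⁻¹·s³·A² — different.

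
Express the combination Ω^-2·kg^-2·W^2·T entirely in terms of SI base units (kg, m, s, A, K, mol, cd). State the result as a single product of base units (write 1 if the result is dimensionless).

Ω = kg·m²·s⁻³·A⁻².
So Ω⁻² = kg⁻²·m⁻⁴·s⁶·A⁴.
W = kg·m²·s⁻³.
So W² = kg²·m⁴·s⁻⁶.
T = kg·s⁻²·A⁻¹.
Combining: Ω⁻²·kg⁻²·W²·T = (kg⁻²·m⁻⁴·s⁶·A⁴) · kg⁻² · (kg²·m⁴·s⁻⁶) · (kg·s⁻²·A⁻¹) = kg⁻¹·s⁻²·A³.

kg⁻¹·s⁻²·A³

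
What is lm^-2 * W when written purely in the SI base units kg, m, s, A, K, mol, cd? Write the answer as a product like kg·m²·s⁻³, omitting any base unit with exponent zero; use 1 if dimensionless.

lm = cd·sr = cd (luminous flux; sr is dimensionless).
So lm⁻² = cd⁻².
W = J/s (power = energy per time),
    = kg·m²·s⁻³.
Combining: lm⁻²·W = cd⁻² · (kg·m²·s⁻³) = kg·m²·s⁻³·cd⁻².

kg·m²·s⁻³·cd⁻²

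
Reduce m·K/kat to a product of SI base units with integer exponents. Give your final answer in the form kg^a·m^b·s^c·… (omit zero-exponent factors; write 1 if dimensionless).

kat = s⁻¹·mol.
So kat⁻¹ = s·mol⁻¹.
Combining: kat⁻¹·m·K = (s·mol⁻¹) · m · K = m·s·K·mol⁻¹.

m·s·K·mol⁻¹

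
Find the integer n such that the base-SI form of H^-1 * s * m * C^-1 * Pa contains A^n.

H = kg·m²·s⁻²·A⁻².
So H⁻¹ = kg⁻¹·m⁻²·s²·A².
C = s·A.
So C⁻¹ = s⁻¹·A⁻¹.
Pa = kg·m⁻¹·s⁻².
Combining: H⁻¹·s·m·C⁻¹·Pa = (kg⁻¹·m⁻²·s²·A²) · s · m · (s⁻¹·A⁻¹) · (kg·m⁻¹·s⁻²) = m⁻²·A.
The exponent of A is 1.

1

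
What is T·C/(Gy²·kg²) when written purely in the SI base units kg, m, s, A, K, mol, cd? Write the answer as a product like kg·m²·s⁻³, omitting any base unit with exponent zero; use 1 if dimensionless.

kg⁻¹·m⁻⁴·s³

Gy = J/kg (absorbed dose = energy per mass),
    = m²·s⁻².
So Gy⁻² = m⁻⁴·s⁴.
T = Wb/m² (flux density = flux per area),
    = kg·s⁻²·A⁻¹.
C = A·s = s·A (charge = current × time).
Combining: Gy⁻²·T·C·kg⁻² = (m⁻⁴·s⁴) · (kg·s⁻²·A⁻¹) · (s·A) · kg⁻² = kg⁻¹·m⁻⁴·s³.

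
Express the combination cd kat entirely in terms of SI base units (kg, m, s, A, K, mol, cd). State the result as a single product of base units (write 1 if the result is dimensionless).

kat = mol/s = s⁻¹·mol (catalytic activity).
Combining: cd·kat = cd · (s⁻¹·mol) = s⁻¹·mol·cd.

s⁻¹·mol·cd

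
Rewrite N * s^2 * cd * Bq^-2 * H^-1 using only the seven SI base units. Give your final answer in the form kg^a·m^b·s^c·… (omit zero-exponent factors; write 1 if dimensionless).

m⁻¹·s⁴·A²·cd

N = kg·m·s⁻².
Bq = s⁻¹.
So Bq⁻² = s².
H = kg·m²·s⁻²·A⁻².
So H⁻¹ = kg⁻¹·m⁻²·s²·A².
Combining: N·s²·cd·Bq⁻²·H⁻¹ = (kg·m·s⁻²) · s² · cd · s² · (kg⁻¹·m⁻²·s²·A²) = m⁻¹·s⁴·A²·cd.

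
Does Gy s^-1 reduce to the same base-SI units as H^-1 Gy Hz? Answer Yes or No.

Left side:
  Gy = m²·s⁻².
  Combining: Gy·s⁻¹ = (m²·s⁻²) · s⁻¹ = m²·s⁻³.
Right side:
  H = kg·m²·s⁻²·A⁻².
  So H⁻¹ = kg⁻¹·m⁻²·s²·A².
  Gy = m²·s⁻².
  Hz = s⁻¹.
  Combining: H⁻¹·Gy·Hz = (kg⁻¹·m⁻²·s²·A²) · (m²·s⁻²) · s⁻¹ = kg⁻¹·s⁻¹·A².
Left is m²·s⁻³; right is kg⁻¹·s⁻¹·A² — different.

No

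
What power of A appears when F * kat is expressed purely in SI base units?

F = kg⁻¹·m⁻²·s⁴·A².
kat = s⁻¹·mol.
Combining: F·kat = (kg⁻¹·m⁻²·s⁴·A²) · (s⁻¹·mol) = kg⁻¹·m⁻²·s³·A²·mol.
The exponent of A is 2.

2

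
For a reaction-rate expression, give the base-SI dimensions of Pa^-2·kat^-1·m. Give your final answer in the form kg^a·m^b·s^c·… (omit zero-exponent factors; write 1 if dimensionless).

Pa = kg·m⁻¹·s⁻².
So Pa⁻² = kg⁻²·m²·s⁴.
kat = s⁻¹·mol.
So kat⁻¹ = s·mol⁻¹.
Combining: Pa⁻²·kat⁻¹·m = (kg⁻²·m²·s⁴) · (s·mol⁻¹) · m = kg⁻²·m³·s⁵·mol⁻¹.

kg⁻²·m³·s⁵·mol⁻¹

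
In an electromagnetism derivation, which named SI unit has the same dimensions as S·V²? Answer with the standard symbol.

S = 1/Ω (conductance is reciprocal resistance),
    = kg⁻¹·m⁻²·s³·A².
V = W/A (potential = power per current),
    = kg·m²·s⁻³·A⁻¹.
So V² = kg²·m⁴·s⁻⁶·A⁻².
Combining: S·V² = (kg⁻¹·m⁻²·s³·A²) · (kg²·m⁴·s⁻⁶·A⁻²) = kg·m²·s⁻³.
kg·m²·s⁻³ is the base-SI form of the watt.

W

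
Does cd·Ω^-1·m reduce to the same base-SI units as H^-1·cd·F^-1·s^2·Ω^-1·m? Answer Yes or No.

Yes

Left side:
  Ω = kg·m²·s⁻³·A⁻².
  So Ω⁻¹ = kg⁻¹·m⁻²·s³·A².
  Combining: cd·Ω⁻¹·m = cd · (kg⁻¹·m⁻²·s³·A²) · m = kg⁻¹·m⁻¹·s³·A²·cd.
Right side:
  H = kg·m²·s⁻²·A⁻².
  So H⁻¹ = kg⁻¹·m⁻²·s²·A².
  F = kg⁻¹·m⁻²·s⁴·A².
  So F⁻¹ = kg·m²·s⁻⁴·A⁻².
  Ω = kg·m²·s⁻³·A⁻².
  So Ω⁻¹ = kg⁻¹·m⁻²·s³·A².
  Combining: H⁻¹·cd·F⁻¹·s²·Ω⁻¹·m = (kg⁻¹·m⁻²·s²·A²) · cd · (kg·m²·s⁻⁴·A⁻²) · s² · (kg⁻¹·m⁻²·s³·A²) · m = kg⁻¹·m⁻¹·s³·A²·cd.
Both reduce to kg⁻¹·m⁻¹·s³·A²·cd.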